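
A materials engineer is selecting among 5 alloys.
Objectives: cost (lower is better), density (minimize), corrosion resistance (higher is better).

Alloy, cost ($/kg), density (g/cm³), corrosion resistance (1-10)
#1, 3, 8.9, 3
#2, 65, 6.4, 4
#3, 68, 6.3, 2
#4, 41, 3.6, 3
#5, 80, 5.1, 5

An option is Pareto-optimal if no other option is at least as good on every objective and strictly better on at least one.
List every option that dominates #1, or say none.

none

#2: worse on cost (65 vs 3).
#3: worse on cost (68 vs 3).
#4: worse on cost (41 vs 3).
#5: worse on cost (80 vs 3).
No option dominates #1.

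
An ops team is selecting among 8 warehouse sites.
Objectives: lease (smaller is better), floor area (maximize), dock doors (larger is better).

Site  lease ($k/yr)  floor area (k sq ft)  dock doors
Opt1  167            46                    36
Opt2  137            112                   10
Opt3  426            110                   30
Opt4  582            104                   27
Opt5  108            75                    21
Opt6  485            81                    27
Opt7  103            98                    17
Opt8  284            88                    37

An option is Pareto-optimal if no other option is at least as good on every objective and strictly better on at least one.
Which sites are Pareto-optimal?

Opt1: not dominated.
Opt2: not dominated (best floor area).
Opt3: not dominated.
Opt4: dominated by Opt3 (lease 426≤582, floor area 110≥104, dock doors 30≥27).
Opt5: not dominated.
Opt6: dominated by Opt3 (lease 426≤485, floor area 110≥81, dock doors 30≥27).
Opt7: not dominated (best lease).
Opt8: not dominated (best dock doors).

Opt1, Opt2, Opt3, Opt5, Opt7, Opt8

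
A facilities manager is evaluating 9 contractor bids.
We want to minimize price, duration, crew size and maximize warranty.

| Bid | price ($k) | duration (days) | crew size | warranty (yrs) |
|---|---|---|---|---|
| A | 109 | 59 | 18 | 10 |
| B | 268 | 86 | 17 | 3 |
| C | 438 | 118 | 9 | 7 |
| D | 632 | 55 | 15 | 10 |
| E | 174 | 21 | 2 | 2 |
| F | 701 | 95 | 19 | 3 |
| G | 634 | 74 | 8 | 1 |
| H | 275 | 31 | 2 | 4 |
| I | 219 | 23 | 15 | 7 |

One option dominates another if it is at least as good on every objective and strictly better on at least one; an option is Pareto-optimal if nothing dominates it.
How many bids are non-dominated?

6

A: not dominated (best price).
B: dominated by I (price 219≤268, duration 23≤86, crew size 15≤17, warranty 7≥3).
C: not dominated.
D: not dominated.
E: not dominated (best duration).
F: dominated by A (price 109≤701, duration 59≤95, crew size 18≤19, warranty 10≥3).
G: dominated by E (price 174≤634, duration 21≤74, crew size 2≤8, warranty 2≥1).
H: not dominated.
I: not dominated.
Pareto-optimal: A, C, D, E, H, I → 6.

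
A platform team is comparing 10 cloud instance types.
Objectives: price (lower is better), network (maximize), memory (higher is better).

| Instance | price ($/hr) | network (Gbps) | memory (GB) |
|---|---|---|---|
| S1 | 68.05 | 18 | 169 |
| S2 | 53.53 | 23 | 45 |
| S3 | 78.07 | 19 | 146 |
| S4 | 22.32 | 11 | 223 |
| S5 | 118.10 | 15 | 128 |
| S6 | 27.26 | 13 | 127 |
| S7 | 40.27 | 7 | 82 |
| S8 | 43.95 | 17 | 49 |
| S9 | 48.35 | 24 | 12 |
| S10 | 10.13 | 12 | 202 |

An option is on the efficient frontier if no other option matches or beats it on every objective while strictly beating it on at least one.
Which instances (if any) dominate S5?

S1: price 68.05≤118.10, network 18≥15, memory 169≥128 — dominates S5.
S3: price 78.07≤118.10, network 19≥15, memory 146≥128 — dominates S5.
Others (S2, S4, S6, S7, S8, S9, S10) are each worse than S5 on at least one objective.

S1, S3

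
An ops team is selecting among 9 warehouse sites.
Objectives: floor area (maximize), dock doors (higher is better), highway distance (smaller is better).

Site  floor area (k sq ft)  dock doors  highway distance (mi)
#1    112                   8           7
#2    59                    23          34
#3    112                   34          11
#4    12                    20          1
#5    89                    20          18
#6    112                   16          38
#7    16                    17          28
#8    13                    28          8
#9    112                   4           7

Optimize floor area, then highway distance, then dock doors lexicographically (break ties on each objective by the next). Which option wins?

First maximize floor area: best is 112, kept {#1, #3, #6, #9}.
Then minimize highway distance: best is 7, kept {#1, #9}.
Then maximize dock doors: best is 8, kept {#1}.

#1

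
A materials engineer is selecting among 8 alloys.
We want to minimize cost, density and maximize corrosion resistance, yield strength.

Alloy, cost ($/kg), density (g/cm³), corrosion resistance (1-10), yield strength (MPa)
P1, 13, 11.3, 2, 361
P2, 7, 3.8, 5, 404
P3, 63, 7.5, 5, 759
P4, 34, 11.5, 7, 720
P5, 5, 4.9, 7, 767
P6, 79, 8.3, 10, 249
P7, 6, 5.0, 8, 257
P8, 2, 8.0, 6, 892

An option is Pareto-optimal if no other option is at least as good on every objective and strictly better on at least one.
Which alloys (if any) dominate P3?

P5: cost 5≤63, density 4.9≤7.5, corrosion resistance 7≥5, yield strength 767≥759 — dominates P3.
Others (P1, P2, P4, P6, P7, P8) are each worse than P3 on at least one objective.

P5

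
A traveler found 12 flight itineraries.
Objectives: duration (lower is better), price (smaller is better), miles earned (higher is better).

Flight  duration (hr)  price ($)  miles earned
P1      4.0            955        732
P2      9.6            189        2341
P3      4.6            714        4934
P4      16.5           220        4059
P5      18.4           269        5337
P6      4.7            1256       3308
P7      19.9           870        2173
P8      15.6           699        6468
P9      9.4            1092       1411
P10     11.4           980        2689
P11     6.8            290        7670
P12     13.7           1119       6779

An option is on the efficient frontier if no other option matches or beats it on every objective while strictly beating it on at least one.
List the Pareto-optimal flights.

P1, P2, P3, P4, P5, P11

P1: not dominated (best duration).
P2: not dominated (best price).
P3: not dominated.
P4: not dominated.
P5: not dominated.
P6: dominated by P3 (duration 4.6≤4.7, price 714≤1256, miles earned 4934≥3308).
P7: dominated by P2 (duration 9.6≤19.9, price 189≤870, miles earned 2341≥2173).
P8: dominated by P11 (duration 6.8≤15.6, price 290≤699, miles earned 7670≥6468).
P9: dominated by P3 (duration 4.6≤9.4, price 714≤1092, miles earned 4934≥1411).
P10: dominated by P3 (duration 4.6≤11.4, price 714≤980, miles earned 4934≥2689).
P11: not dominated (best miles earned).
P12: dominated by P11 (duration 6.8≤13.7, price 290≤1119, miles earned 7670≥6779).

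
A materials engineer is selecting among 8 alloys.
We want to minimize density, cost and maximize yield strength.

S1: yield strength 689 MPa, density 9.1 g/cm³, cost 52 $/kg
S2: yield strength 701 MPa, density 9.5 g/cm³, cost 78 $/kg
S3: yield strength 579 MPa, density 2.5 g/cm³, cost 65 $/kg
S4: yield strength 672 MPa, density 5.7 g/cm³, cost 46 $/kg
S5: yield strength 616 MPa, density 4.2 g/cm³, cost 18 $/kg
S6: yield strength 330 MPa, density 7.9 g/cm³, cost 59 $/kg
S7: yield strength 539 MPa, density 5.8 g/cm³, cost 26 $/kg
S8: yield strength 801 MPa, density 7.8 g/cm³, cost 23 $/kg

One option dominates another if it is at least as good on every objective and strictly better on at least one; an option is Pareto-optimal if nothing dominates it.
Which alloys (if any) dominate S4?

none

S1: worse on density (9.1 vs 5.7).
S2: worse on density (9.5 vs 5.7).
S3: worse on yield strength (579 vs 672).
S5: worse on yield strength (616 vs 672).
S6: worse on yield strength (330 vs 672).
S7: worse on yield strength (539 vs 672).
S8: worse on density (7.8 vs 5.7).
No option dominates S4.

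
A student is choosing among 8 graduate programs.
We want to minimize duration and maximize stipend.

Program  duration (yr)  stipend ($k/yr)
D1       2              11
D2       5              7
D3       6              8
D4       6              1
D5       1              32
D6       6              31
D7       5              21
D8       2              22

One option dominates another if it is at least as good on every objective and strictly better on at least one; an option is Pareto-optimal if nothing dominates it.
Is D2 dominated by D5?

Yes

D5 vs D2: duration 1≤5, stipend 32≥7 — D5 is at least as good on every objective with at least one strict improvement.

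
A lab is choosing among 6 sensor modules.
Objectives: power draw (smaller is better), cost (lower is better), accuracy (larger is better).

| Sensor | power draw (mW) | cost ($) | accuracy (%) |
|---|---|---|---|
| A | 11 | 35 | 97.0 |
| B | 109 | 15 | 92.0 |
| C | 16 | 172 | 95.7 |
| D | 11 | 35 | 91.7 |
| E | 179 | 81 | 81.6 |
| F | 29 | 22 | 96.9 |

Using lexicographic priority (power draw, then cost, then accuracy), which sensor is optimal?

A

First minimize power draw: best is 11, kept {A, D}.
Then minimize cost: best is 35, kept {A, D}.
Then maximize accuracy: best is 97.0, kept {A}.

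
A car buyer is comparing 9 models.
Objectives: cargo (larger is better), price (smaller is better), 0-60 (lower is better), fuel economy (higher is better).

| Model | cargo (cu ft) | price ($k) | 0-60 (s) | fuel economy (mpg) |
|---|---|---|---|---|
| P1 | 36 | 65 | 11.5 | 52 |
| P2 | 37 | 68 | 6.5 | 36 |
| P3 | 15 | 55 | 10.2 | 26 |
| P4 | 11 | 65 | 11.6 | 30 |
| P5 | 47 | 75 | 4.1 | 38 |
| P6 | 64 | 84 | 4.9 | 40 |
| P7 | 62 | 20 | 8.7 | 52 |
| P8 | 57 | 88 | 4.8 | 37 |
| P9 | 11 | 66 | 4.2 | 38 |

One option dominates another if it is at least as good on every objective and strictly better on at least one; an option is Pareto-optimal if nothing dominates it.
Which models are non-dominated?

P1: dominated by P7 (cargo 62≥36, price 20≤65, 0-60 8.7≤11.5, fuel economy 52≥52).
P2: not dominated.
P3: dominated by P7 (cargo 62≥15, price 20≤55, 0-60 8.7≤10.2, fuel economy 52≥26).
P4: dominated by P1 (cargo 36≥11, price 65≤65, 0-60 11.5≤11.6, fuel economy 52≥30).
P5: not dominated (best 0-60).
P6: not dominated (best cargo).
P7: not dominated (best price).
P8: not dominated.
P9: not dominated.

P2, P5, P6, P7, P8, P9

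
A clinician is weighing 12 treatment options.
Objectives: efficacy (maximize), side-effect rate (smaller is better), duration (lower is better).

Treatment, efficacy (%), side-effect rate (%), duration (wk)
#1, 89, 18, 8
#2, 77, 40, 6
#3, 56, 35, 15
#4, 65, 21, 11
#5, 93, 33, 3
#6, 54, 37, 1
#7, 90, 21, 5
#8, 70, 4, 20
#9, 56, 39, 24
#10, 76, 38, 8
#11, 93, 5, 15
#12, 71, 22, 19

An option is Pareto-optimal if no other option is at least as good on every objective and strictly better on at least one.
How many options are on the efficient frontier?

#1: not dominated.
#2: dominated by #5 (efficacy 93≥77, side-effect rate 33≤40, duration 3≤6).
#3: dominated by #1 (efficacy 89≥56, side-effect rate 18≤35, duration 8≤15).
#4: dominated by #1 (efficacy 89≥65, side-effect rate 18≤21, duration 8≤11).
#5: not dominated.
#6: not dominated (best duration).
#7: not dominated.
#8: not dominated (best side-effect rate).
#9: dominated by #1 (efficacy 89≥56, side-effect rate 18≤39, duration 8≤24).
#10: dominated by #1 (efficacy 89≥76, side-effect rate 18≤38, duration 8≤8).
#11: not dominated.
#12: dominated by #1 (efficacy 89≥71, side-effect rate 18≤22, duration 8≤19).
Pareto-optimal: #1, #5, #6, #7, #8, #11 → 6.

6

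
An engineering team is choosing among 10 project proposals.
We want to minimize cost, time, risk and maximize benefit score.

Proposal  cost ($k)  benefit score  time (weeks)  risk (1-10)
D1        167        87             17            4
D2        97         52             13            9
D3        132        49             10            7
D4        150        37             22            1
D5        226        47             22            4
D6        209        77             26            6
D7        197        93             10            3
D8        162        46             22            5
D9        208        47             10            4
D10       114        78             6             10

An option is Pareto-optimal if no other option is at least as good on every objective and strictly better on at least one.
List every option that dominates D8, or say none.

none

D1: worse on cost (167 vs 162).
D2: worse on risk (9 vs 5).
D3: worse on risk (7 vs 5).
D4: worse on benefit score (37 vs 46).
D5: worse on cost (226 vs 162).
D6: worse on cost (209 vs 162).
D7: worse on cost (197 vs 162).
D9: worse on cost (208 vs 162).
D10: worse on risk (10 vs 5).
No option dominates D8.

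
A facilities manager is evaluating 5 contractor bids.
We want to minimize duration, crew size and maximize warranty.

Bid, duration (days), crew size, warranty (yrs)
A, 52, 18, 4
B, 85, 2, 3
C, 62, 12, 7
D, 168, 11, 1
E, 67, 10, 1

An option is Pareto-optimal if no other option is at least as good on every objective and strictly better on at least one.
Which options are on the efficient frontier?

A, B, C, E

A: not dominated (best duration).
B: not dominated (best crew size).
C: not dominated (best warranty).
D: dominated by B (duration 85≤168, crew size 2≤11, warranty 3≥1).
E: not dominated.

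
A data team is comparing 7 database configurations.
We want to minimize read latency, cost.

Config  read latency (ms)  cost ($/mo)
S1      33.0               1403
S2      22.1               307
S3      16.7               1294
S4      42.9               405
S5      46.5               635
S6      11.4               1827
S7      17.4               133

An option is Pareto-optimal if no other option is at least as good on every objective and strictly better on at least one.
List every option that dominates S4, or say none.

S2, S7

S2: read latency 22.1≤42.9, cost 307≤405 — dominates S4.
S7: read latency 17.4≤42.9, cost 133≤405 — dominates S4.
Others (S1, S3, S5, S6) are each worse than S4 on at least one objective.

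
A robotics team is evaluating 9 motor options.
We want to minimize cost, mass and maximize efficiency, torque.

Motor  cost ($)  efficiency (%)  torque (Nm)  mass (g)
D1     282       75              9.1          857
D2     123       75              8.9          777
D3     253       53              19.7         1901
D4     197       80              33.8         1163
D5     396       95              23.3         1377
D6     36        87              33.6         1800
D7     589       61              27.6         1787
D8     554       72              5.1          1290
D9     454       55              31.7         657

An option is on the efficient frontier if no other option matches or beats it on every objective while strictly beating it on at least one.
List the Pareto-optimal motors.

D1: not dominated.
D2: not dominated.
D3: dominated by D4 (cost 197≤253, efficiency 80≥53, torque 33.8≥19.7, mass 1163≤1901).
D4: not dominated (best torque).
D5: not dominated (best efficiency).
D6: not dominated (best cost).
D7: dominated by D4 (cost 197≤589, efficiency 80≥61, torque 33.8≥27.6, mass 1163≤1787).
D8: dominated by D1 (cost 282≤554, efficiency 75≥72, torque 9.1≥5.1, mass 857≤1290).
D9: not dominated (best mass).

D1, D2, D4, D5, D6, D9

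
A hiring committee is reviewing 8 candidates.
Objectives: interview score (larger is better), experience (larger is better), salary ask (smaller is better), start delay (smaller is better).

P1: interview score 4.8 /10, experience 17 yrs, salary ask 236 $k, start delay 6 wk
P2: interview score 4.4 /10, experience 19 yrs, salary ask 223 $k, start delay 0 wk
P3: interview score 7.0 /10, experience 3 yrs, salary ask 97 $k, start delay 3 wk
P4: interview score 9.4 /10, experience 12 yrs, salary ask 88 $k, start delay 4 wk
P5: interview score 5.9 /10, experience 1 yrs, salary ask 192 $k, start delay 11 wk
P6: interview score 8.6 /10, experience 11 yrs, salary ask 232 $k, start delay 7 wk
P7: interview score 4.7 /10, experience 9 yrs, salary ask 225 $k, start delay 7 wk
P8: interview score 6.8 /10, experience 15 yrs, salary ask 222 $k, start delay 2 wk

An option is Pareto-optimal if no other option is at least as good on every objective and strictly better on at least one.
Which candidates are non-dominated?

P1, P2, P3, P4, P8

P1: not dominated.
P2: not dominated (best experience).
P3: not dominated.
P4: not dominated (best interview score).
P5: dominated by P3 (interview score 7.0≥5.9, experience 3≥1, salary ask 97≤192, start delay 3≤11).
P6: dominated by P4 (interview score 9.4≥8.6, experience 12≥11, salary ask 88≤232, start delay 4≤7).
P7: dominated by P4 (interview score 9.4≥4.7, experience 12≥9, salary ask 88≤225, start delay 4≤7).
P8: not dominated.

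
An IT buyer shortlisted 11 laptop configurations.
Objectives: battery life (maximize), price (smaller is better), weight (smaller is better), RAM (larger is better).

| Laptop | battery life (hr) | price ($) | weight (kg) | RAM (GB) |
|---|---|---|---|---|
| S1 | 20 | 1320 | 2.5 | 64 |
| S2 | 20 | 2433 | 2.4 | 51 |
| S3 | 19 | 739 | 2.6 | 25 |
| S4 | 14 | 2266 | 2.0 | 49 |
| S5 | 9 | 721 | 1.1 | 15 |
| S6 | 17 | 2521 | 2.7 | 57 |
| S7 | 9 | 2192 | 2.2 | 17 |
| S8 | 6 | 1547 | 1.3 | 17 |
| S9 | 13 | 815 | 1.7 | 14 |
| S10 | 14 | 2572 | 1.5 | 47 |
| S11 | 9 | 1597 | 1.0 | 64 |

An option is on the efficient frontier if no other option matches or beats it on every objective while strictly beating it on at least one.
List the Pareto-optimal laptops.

S1: not dominated.
S2: not dominated.
S3: not dominated.
S4: not dominated.
S5: not dominated (best price).
S6: dominated by S1 (battery life 20≥17, price 1320≤2521, weight 2.5≤2.7, RAM 64≥57).
S7: dominated by S11 (battery life 9≥9, price 1597≤2192, weight 1.0≤2.2, RAM 64≥17).
S8: not dominated.
S9: not dominated.
S10: not dominated.
S11: not dominated (best weight).

S1, S2, S3, S4, S5, S8, S9, S10, S11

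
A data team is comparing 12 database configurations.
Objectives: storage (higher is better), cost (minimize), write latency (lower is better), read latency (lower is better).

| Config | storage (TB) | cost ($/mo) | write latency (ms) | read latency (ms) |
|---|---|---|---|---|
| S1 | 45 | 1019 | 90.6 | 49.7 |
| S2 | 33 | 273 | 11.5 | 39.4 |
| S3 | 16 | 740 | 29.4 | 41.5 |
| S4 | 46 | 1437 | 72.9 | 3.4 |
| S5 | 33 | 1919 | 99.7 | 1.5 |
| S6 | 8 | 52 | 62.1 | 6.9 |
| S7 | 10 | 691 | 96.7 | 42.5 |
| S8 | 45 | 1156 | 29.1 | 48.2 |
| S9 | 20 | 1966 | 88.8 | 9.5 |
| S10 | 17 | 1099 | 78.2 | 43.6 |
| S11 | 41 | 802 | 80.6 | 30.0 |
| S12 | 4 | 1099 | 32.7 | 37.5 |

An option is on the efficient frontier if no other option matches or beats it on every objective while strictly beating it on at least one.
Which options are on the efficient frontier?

S1: not dominated.
S2: not dominated (best write latency).
S3: dominated by S2 (storage 33≥16, cost 273≤740, write latency 11.5≤29.4, read latency 39.4≤41.5).
S4: not dominated (best storage).
S5: not dominated (best read latency).
S6: not dominated (best cost).
S7: dominated by S2 (storage 33≥10, cost 273≤691, write latency 11.5≤96.7, read latency 39.4≤42.5).
S8: not dominated.
S9: dominated by S4 (storage 46≥20, cost 1437≤1966, write latency 72.9≤88.8, read latency 3.4≤9.5).
S10: dominated by S2 (storage 33≥17, cost 273≤1099, write latency 11.5≤78.2, read latency 39.4≤43.6).
S11: not dominated.
S12: not dominated.

S1, S2, S4, S5, S6, S8, S11, S12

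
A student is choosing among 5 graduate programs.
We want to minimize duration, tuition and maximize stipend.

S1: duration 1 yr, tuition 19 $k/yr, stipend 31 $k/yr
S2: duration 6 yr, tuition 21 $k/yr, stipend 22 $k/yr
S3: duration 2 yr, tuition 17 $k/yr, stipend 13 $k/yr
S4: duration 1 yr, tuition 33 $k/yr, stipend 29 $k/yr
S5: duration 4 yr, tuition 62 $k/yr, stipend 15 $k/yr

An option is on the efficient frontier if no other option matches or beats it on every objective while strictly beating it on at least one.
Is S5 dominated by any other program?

Yes

S1 vs S5: duration 1≤4, tuition 19≤62, stipend 31≥15 — S1 is at least as good on every objective and strictly better on at least one, so S1 dominates S5.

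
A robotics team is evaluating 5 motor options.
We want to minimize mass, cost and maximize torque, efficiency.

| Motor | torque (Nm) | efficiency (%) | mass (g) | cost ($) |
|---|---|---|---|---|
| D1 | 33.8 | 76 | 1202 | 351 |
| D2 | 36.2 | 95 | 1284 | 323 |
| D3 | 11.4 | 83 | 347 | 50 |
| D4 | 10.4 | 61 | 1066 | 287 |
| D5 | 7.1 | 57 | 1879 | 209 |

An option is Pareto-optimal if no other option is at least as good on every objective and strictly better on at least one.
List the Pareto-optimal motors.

D1: not dominated.
D2: not dominated (best torque).
D3: not dominated (best mass).
D4: dominated by D3 (torque 11.4≥10.4, efficiency 83≥61, mass 347≤1066, cost 50≤287).
D5: dominated by D3 (torque 11.4≥7.1, efficiency 83≥57, mass 347≤1879, cost 50≤209).

D1, D2, D3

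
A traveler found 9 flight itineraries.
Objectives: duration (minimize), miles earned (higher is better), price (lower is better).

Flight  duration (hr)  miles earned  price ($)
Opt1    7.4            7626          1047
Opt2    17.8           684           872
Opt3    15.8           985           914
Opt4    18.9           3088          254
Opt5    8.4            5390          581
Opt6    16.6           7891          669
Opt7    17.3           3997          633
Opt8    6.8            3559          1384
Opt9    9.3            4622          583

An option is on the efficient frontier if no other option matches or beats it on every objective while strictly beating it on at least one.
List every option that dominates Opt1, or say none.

Opt2: worse on duration (17.8 vs 7.4).
Opt3: worse on duration (15.8 vs 7.4).
Opt4: worse on duration (18.9 vs 7.4).
Opt5: worse on duration (8.4 vs 7.4).
Opt6: worse on duration (16.6 vs 7.4).
Opt7: worse on duration (17.3 vs 7.4).
Opt8: worse on miles earned (3559 vs 7626).
Opt9: worse on duration (9.3 vs 7.4).
No option dominates Opt1.

none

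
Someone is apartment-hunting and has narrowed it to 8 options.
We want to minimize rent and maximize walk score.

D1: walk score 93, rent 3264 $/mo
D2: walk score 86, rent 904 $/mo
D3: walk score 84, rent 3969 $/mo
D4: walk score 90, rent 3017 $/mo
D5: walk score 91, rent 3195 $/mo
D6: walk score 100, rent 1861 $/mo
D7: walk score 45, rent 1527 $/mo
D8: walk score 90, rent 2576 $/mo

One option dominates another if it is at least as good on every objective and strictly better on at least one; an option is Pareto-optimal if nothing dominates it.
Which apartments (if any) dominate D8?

D6

D6: walk score 100≥90, rent 1861≤2576 — dominates D8.
Others (D1, D2, D3, D4, D5, D7) are each worse than D8 on at least one objective.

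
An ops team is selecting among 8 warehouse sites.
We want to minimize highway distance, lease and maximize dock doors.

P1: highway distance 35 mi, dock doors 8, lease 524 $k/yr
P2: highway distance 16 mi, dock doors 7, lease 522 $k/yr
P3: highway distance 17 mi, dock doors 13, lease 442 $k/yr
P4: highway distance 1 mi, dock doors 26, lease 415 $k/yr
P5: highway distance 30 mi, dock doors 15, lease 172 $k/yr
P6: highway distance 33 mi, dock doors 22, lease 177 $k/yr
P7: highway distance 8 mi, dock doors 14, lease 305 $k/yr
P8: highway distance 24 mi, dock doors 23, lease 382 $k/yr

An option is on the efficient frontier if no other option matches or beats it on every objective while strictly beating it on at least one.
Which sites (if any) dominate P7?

P1: worse on highway distance (35 vs 8).
P2: worse on highway distance (16 vs 8).
P3: worse on highway distance (17 vs 8).
P4: worse on lease (415 vs 305).
P5: worse on highway distance (30 vs 8).
P6: worse on highway distance (33 vs 8).
P8: worse on highway distance (24 vs 8).
No option dominates P7.

none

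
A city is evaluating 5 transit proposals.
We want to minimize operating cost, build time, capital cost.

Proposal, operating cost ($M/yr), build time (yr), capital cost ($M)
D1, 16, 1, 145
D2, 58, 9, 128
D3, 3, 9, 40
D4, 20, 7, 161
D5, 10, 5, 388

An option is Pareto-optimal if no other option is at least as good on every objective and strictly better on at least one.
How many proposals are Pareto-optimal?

D1: not dominated (best build time).
D2: dominated by D3 (operating cost 3≤58, build time 9≤9, capital cost 40≤128).
D3: not dominated (best operating cost).
D4: dominated by D1 (operating cost 16≤20, build time 1≤7, capital cost 145≤161).
D5: not dominated.
Pareto-optimal: D1, D3, D5 → 3.

3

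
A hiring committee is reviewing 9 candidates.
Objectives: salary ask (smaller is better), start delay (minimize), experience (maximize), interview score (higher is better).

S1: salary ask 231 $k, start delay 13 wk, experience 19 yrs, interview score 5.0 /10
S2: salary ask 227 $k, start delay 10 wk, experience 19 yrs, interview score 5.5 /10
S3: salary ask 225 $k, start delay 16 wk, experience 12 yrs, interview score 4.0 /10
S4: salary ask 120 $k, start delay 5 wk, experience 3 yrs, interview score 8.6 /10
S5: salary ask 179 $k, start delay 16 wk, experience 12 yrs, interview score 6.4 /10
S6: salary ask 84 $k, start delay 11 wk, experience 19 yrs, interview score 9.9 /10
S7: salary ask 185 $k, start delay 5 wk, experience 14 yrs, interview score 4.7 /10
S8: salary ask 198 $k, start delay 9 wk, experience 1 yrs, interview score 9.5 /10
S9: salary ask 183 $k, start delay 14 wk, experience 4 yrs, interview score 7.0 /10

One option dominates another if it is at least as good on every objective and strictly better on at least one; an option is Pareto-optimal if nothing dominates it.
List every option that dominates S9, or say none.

S6: salary ask 84≤183, start delay 11≤14, experience 19≥4, interview score 9.9≥7.0 — dominates S9.
Others (S1, S2, S3, S4, S5, S7, S8) are each worse than S9 on at least one objective.

S6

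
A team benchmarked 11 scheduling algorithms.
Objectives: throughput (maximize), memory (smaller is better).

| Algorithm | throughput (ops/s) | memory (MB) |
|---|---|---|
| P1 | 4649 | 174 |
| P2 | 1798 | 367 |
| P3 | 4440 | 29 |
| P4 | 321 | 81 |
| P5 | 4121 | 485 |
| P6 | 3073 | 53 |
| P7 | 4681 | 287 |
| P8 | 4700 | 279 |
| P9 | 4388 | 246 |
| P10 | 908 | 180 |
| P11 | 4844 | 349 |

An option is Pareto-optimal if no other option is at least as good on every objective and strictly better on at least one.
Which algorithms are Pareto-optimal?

P1: not dominated.
P2: dominated by P1 (throughput 4649≥1798, memory 174≤367).
P3: not dominated (best memory).
P4: dominated by P3 (throughput 4440≥321, memory 29≤81).
P5: dominated by P1 (throughput 4649≥4121, memory 174≤485).
P6: dominated by P3 (throughput 4440≥3073, memory 29≤53).
P7: dominated by P8 (throughput 4700≥4681, memory 279≤287).
P8: not dominated.
P9: dominated by P1 (throughput 4649≥4388, memory 174≤246).
P10: dominated by P1 (throughput 4649≥908, memory 174≤180).
P11: not dominated (best throughput).

P1, P3, P8, P11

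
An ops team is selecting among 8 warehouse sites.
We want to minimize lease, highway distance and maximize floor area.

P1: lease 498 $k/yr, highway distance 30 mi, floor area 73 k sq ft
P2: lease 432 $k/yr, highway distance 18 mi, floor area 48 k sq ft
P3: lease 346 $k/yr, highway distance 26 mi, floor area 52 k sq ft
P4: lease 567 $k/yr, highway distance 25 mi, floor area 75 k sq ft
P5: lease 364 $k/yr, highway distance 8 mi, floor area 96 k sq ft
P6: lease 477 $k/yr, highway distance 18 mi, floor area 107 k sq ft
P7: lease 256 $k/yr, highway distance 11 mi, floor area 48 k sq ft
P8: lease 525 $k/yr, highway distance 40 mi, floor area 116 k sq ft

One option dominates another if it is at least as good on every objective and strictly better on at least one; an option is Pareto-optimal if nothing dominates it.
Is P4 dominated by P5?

P5 vs P4: lease 364≤567, highway distance 8≤25, floor area 96≥75 — P5 is at least as good on every objective with at least one strict improvement.

Yes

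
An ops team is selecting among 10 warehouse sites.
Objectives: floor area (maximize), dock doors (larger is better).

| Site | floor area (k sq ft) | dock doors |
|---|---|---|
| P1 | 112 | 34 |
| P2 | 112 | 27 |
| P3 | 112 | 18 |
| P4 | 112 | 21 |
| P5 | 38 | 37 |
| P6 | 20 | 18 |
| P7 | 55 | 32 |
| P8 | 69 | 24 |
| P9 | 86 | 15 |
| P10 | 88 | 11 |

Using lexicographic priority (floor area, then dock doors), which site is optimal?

P1

First maximize floor area: best is 112, kept {P1, P2, P3, P4}.
Then maximize dock doors: best is 34, kept {P1}.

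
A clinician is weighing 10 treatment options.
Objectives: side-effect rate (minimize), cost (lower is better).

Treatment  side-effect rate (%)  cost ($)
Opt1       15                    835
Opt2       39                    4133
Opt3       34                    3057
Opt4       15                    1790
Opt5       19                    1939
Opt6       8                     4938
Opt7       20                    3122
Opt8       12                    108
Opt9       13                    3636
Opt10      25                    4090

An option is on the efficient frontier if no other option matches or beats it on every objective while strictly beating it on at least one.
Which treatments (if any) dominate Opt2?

Opt1, Opt3, Opt4, Opt5, Opt7, Opt8, Opt9, Opt10

Opt1: side-effect rate 15≤39, cost 835≤4133 — dominates Opt2.
Opt3: side-effect rate 34≤39, cost 3057≤4133 — dominates Opt2.
Opt4: side-effect rate 15≤39, cost 1790≤4133 — dominates Opt2.
Opt5: side-effect rate 19≤39, cost 1939≤4133 — dominates Opt2.
Opt7: side-effect rate 20≤39, cost 3122≤4133 — dominates Opt2.
Opt8: side-effect rate 12≤39, cost 108≤4133 — dominates Opt2.
Opt9: side-effect rate 13≤39, cost 3636≤4133 — dominates Opt2.
Opt10: side-effect rate 25≤39, cost 4090≤4133 — dominates Opt2.
Others (Opt6) are each worse than Opt2 on at least one objective.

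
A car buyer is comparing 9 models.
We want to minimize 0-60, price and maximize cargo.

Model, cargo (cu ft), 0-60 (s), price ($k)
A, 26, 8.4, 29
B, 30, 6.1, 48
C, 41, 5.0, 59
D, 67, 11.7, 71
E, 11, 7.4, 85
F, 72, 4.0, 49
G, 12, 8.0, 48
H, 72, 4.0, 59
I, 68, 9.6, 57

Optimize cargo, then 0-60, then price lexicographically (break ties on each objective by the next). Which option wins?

First maximize cargo: best is 72, kept {F, H}.
Then minimize 0-60: best is 4.0, kept {F, H}.
Then minimize price: best is 49, kept {F}.

F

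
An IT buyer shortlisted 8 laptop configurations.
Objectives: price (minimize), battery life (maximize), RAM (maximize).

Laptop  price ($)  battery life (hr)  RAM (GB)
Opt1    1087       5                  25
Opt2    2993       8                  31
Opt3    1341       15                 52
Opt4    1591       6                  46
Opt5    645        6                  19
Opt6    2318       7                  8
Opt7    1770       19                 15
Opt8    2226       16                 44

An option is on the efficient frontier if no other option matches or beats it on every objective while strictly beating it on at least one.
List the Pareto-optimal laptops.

Opt1, Opt3, Opt5, Opt7, Opt8

Opt1: not dominated.
Opt2: dominated by Opt3 (price 1341≤2993, battery life 15≥8, RAM 52≥31).
Opt3: not dominated (best RAM).
Opt4: dominated by Opt3 (price 1341≤1591, battery life 15≥6, RAM 52≥46).
Opt5: not dominated (best price).
Opt6: dominated by Opt3 (price 1341≤2318, battery life 15≥7, RAM 52≥8).
Opt7: not dominated (best battery life).
Opt8: not dominated.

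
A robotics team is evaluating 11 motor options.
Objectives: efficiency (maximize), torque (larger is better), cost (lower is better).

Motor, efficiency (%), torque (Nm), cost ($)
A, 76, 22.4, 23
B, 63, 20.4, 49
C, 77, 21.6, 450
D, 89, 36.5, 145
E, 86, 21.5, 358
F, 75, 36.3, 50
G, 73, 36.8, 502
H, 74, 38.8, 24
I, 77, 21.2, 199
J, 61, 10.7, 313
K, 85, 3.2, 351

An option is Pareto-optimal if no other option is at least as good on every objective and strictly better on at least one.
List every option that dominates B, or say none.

A, H

A: efficiency 76≥63, torque 22.4≥20.4, cost 23≤49 — dominates B.
H: efficiency 74≥63, torque 38.8≥20.4, cost 24≤49 — dominates B.
Others (C, D, E, F, G, I, J, K) are each worse than B on at least one objective.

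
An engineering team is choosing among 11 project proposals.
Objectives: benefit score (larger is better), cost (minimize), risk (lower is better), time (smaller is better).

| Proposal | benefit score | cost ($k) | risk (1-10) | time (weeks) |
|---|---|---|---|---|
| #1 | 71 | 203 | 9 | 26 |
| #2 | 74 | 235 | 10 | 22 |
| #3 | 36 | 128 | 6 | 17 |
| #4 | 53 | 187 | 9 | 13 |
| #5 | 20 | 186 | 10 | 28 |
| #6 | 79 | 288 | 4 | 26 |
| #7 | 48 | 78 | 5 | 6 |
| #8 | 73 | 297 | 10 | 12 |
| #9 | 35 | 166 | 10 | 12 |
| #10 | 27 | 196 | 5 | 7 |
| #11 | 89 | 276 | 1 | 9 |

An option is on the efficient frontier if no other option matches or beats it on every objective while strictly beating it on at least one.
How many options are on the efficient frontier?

5

#1: not dominated.
#2: not dominated.
#3: dominated by #7 (benefit score 48≥36, cost 78≤128, risk 5≤6, time 6≤17).
#4: not dominated.
#5: dominated by #3 (benefit score 36≥20, cost 128≤186, risk 6≤10, time 17≤28).
#6: dominated by #11 (benefit score 89≥79, cost 276≤288, risk 1≤4, time 9≤26).
#7: not dominated (best cost).
#8: dominated by #11 (benefit score 89≥73, cost 276≤297, risk 1≤10, time 9≤12).
#9: dominated by #7 (benefit score 48≥35, cost 78≤166, risk 5≤10, time 6≤12).
#10: dominated by #7 (benefit score 48≥27, cost 78≤196, risk 5≤5, time 6≤7).
#11: not dominated (best benefit score).
Pareto-optimal: #1, #2, #4, #7, #11 → 5.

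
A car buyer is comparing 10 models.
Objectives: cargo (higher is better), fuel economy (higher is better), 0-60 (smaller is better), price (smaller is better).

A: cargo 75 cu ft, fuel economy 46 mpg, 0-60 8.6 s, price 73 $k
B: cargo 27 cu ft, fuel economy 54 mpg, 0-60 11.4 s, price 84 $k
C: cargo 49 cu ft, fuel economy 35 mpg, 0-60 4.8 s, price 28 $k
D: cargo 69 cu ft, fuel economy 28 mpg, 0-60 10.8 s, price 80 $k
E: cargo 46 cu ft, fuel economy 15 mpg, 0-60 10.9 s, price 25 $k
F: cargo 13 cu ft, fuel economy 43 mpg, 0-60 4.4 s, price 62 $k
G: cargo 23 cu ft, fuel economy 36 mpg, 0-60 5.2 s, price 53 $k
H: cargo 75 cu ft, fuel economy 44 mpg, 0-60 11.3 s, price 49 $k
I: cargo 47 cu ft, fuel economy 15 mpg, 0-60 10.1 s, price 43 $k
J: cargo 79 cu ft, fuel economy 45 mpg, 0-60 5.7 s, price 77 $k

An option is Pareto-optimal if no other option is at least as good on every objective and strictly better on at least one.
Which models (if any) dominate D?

A: cargo 75≥69, fuel economy 46≥28, 0-60 8.6≤10.8, price 73≤80 — dominates D.
J: cargo 79≥69, fuel economy 45≥28, 0-60 5.7≤10.8, price 77≤80 — dominates D.
Others (B, C, E, F, G, H, I) are each worse than D on at least one objective.

A, J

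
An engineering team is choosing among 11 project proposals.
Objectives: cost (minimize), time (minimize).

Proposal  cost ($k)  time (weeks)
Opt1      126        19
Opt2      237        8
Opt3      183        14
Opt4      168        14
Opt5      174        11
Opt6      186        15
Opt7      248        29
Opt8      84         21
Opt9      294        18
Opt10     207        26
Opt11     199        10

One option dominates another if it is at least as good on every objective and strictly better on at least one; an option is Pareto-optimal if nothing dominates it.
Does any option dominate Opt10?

Opt1 vs Opt10: cost 126≤207, time 19≤26 — Opt1 is at least as good on every objective and strictly better on at least one, so Opt1 dominates Opt10.

Yes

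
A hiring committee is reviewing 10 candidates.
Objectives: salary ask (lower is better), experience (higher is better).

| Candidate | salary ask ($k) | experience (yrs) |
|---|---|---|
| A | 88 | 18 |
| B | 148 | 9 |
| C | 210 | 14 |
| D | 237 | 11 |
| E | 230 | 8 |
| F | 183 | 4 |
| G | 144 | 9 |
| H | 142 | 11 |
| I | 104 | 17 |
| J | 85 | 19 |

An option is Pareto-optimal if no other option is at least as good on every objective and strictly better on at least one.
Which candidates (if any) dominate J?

none

A: worse on salary ask (88 vs 85).
B: worse on salary ask (148 vs 85).
C: worse on salary ask (210 vs 85).
D: worse on salary ask (237 vs 85).
E: worse on salary ask (230 vs 85).
F: worse on salary ask (183 vs 85).
G: worse on salary ask (144 vs 85).
H: worse on salary ask (142 vs 85).
I: worse on salary ask (104 vs 85).
No option dominates J.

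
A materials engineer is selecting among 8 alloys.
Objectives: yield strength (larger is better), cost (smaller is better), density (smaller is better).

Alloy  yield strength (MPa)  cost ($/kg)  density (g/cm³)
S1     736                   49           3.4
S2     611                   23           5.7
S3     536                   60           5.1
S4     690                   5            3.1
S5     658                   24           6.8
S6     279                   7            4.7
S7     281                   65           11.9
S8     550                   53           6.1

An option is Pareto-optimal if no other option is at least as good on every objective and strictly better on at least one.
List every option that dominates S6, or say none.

S4: yield strength 690≥279, cost 5≤7, density 3.1≤4.7 — dominates S6.
Others (S1, S2, S3, S5, S7, S8) are each worse than S6 on at least one objective.

S4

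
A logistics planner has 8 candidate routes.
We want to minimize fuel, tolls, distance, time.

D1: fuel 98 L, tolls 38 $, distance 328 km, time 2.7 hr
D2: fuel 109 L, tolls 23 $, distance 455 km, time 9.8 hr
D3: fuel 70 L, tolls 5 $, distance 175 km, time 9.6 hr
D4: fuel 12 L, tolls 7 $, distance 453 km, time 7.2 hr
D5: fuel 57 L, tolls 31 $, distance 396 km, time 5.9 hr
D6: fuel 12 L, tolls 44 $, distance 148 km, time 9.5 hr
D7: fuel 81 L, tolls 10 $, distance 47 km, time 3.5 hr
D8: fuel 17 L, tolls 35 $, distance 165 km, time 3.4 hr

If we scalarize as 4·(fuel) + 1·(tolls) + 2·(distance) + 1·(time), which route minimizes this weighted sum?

D6

D1: 4·98 + 1·38 + 2·328 + 1·2.7 = 1088.7
D2: 4·109 + 1·23 + 2·455 + 1·9.8 = 1378.8
D3: 4·70 + 1·5 + 2·175 + 1·9.6 = 644.6
D4: 4·12 + 1·7 + 2·453 + 1·7.2 = 968.2
D5: 4·57 + 1·31 + 2·396 + 1·5.9 = 1056.9
D6: 4·12 + 1·44 + 2·148 + 1·9.5 = 397.5
D7: 4·81 + 1·10 + 2·47 + 1·3.5 = 431.5
D8: 4·17 + 1·35 + 2·165 + 1·3.4 = 436.4
Lowest: D6 at 397.5.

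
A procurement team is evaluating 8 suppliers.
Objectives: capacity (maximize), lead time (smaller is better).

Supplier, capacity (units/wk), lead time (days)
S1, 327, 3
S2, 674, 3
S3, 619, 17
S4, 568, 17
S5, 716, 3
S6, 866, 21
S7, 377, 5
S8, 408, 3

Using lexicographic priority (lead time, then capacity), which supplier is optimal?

First minimize lead time: best is 3, kept {S1, S2, S5, S8}.
Then maximize capacity: best is 716, kept {S5}.

S5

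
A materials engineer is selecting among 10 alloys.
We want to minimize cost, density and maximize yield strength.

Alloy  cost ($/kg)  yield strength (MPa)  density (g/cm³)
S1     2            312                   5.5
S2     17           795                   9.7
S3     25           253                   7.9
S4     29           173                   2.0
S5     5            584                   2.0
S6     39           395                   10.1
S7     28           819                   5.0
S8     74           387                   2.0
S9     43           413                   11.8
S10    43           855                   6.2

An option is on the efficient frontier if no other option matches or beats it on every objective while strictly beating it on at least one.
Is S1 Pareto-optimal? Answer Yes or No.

Yes

S2: worse on cost (17 vs 2).
S3: worse on cost (25 vs 2).
S4: worse on cost (29 vs 2).
S5: worse on cost (5 vs 2).
S6: worse on cost (39 vs 2).
S7: worse on cost (28 vs 2).
S8: worse on cost (74 vs 2).
S9: worse on cost (43 vs 2).
S10: worse on cost (43 vs 2).
No option is at least as good as S1 on every objective and strictly better on one.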